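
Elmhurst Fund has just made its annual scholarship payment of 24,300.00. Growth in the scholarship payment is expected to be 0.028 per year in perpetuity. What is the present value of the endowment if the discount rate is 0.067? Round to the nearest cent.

640523.08

D₁ = D₀ × (1 + g) = 24,300.00 × 1.028 = 24,980.4000
Growing perpetuity: P = D₁ / (r − g) = 24,980.4000 / (0.067 − 0.028) = 640,523.08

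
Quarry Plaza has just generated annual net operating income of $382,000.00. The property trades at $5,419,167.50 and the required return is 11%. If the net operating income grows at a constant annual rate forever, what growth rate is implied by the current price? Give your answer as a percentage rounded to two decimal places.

P = D₀(1+g)/(r−g) ⇒ P(r−g) = D₀(1+g) ⇒ g(P+D₀) = P·r − D₀
g = (P·r − D₀)/(P + D₀) = ($5,419,167.50×0.11 − $382,000.00) / ($5,419,167.50 + $382,000.00) = 0.036908

3.69%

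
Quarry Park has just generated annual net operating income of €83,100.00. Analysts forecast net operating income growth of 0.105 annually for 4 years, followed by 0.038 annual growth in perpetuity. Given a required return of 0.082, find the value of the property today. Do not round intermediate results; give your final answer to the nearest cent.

D_1 = 91825.50000
D_2 = 101467.17750
D_3 = 112121.23114
D_4 = 123893.96041
Terminal value at year 4: TV = D_4×(1+g_2)/(r−g_2) = 128601.93090/0.044 = 2922771.15687
P_0 = D_1/(1+r)^1 + D_2/(1+r)^2 + D_3/(1+r)^3 + D_4/(1+r)^4 + TV/(1+r)^4
    = 84866.45102 + 86670.45136 + 88512.79922 + 90394.30974 + 2132483.94337 = 2482927.95470

€2482927.95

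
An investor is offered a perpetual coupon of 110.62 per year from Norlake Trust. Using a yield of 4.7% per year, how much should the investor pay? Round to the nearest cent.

2353.62

Level perpetuity: PV = C / r = 110.62 / 0.047 = 2,353.62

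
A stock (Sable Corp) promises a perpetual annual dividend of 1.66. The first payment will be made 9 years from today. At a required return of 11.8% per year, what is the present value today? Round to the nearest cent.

5.76

Value at end of year 8: C / r = 1.66 / 0.118 = 14.0678
Discount to today: PV = 14.0678 / (1 + 0.118)^8 = 14.0678 / 2.440813 = 5.76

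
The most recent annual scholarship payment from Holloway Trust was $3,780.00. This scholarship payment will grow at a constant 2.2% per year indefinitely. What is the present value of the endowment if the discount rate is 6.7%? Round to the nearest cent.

D₁ = D₀ × (1 + g) = $3,780.00 × 1.022 = $3,863.1600
Growing perpetuity: P = D₁ / (r − g) = $3,863.1600 / (0.067 − 0.022) = $85,848.00

$85848.00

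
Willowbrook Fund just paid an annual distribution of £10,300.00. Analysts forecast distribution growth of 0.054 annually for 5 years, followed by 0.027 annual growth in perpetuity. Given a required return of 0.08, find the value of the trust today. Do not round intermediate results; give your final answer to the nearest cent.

£224589.48

D_1 = 10856.20000
D_2 = 11442.43480
D_3 = 12060.32628
D_4 = 12711.58390
D_5 = 13398.00943
Terminal value at year 5: TV = D_5×(1+g_2)/(r−g_2) = 13759.75568/0.053 = 259618.03176
P_0 = D_1/(1+r)^1 + D_2/(1+r)^2 + D_3/(1+r)^3 + D_4/(1+r)^4 + D_5/(1+r)^5 + TV/(1+r)^5
    = 10052.03704 + 9810.04355 + 9573.87584 + 9343.39364 + 9118.46009 + 176691.67006 = 224589.48022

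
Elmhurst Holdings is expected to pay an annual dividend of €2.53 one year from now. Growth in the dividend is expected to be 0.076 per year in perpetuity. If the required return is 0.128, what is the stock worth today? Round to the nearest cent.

€48.65

Growing perpetuity: P = D₁ / (r − g) = €2.5300 / (0.128 − 0.076) = €48.65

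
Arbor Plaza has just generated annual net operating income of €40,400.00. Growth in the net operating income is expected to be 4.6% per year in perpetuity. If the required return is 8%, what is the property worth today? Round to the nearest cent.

D₁ = D₀ × (1 + g) = €40,400.00 × 1.046 = €42,258.4000
Growing perpetuity: P = D₁ / (r − g) = €42,258.4000 / (0.08 − 0.046) = €1,242,894.12

€1242894.12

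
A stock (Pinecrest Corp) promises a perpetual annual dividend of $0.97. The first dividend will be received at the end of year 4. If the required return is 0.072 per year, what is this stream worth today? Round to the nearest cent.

$10.94

Value at end of year 3: C / r = $0.97 / 0.072 = $13.4722
Discount to today: PV = $13.4722 / (1 + 0.072)^3 = $13.4722 / 1.231925 = $10.94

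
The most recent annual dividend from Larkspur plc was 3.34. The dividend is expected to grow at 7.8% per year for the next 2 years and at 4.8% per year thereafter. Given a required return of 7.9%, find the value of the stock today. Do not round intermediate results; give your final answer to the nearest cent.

D_1 = 3.60052
D_2 = 3.88136
Terminal value at year 2: TV = D_2×(1+g_2)/(r−g_2) = 4.06767/0.031 = 131.21503
P_0 = D_1/(1+r)^1 + D_2/(1+r)^2 + TV/(1+r)^2
    = 3.33690 + 3.33381 + 112.70435 = 119.37507

119.38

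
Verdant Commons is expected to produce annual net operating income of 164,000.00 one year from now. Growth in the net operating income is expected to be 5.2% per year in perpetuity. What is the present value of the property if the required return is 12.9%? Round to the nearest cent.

2129870.13

Growing perpetuity: P = D₁ / (r − g) = 164,000.0000 / (0.129 − 0.052) = 2,129,870.13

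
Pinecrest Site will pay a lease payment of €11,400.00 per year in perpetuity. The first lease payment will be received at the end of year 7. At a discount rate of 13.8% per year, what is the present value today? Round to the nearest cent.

Value at end of year 6: C / r = €11,400.00 / 0.138 = €82,608.6957
Discount to today: PV = €82,608.6957 / (1 + 0.138)^6 = €82,608.6957 / 2.171969 = €38,034.02

€38034.02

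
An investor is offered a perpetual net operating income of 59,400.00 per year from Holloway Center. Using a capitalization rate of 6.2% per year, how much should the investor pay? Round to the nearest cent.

Level perpetuity: PV = C / r = 59,400.00 / 0.062 = 958,064.52

958064.52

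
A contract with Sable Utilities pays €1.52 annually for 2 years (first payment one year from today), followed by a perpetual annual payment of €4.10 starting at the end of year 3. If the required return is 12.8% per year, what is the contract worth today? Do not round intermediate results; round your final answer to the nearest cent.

€27.72

PV of 2-year annuity: €1.52 × [1 − (1+0.128)^−2] / 0.128 = 2.54213
Perpetuity value at year 2: €4.10 / 0.128 = 32.03125
PV of perpetuity: 32.03125 / (1+0.128)^2 = 25.17420
Total PV = 2.54213 + 25.17420 = 27.71633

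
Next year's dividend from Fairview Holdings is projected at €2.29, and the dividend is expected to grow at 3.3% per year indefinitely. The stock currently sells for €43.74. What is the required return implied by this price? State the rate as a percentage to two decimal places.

P = D₁/(r − g) ⇒ r = D₁/P + g = €2.2900/€43.74 + 0.033 = 0.052355 + 0.033 = 0.085355

8.54%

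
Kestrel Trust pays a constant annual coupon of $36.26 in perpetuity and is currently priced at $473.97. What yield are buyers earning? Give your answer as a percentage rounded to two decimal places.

7.65%

P = C/r ⇒ r = C/P = $36.26/$473.97 = 0.076503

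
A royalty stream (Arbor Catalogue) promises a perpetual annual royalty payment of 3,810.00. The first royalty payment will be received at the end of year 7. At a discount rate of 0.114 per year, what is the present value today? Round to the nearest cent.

17486.75

Value at end of year 6: C / r = 3,810.00 / 0.114 = 33,421.0526
Discount to today: PV = 33,421.0526 / (1 + 0.114)^6 = 33,421.0526 / 1.911222 = 17,486.75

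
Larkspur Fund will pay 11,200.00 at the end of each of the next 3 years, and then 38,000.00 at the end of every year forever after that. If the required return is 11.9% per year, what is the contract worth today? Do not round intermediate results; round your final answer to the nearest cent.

254847.88

PV of 3-year annuity: 11,200.00 × [1 − (1+0.119)^−3] / 0.119 = 26946.80361
Perpetuity value at year 3: 38,000.00 / 0.119 = 319327.73109
PV of perpetuity: 319327.73109 / (1+0.119)^3 = 227901.07600
Total PV = 26946.80361 + 227901.07600 = 254847.87961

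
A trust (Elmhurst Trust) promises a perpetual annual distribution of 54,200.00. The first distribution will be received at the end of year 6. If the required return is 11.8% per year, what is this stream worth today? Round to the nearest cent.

Value at end of year 5: C / r = 54,200.00 / 0.118 = 459,322.0339
Discount to today: PV = 459,322.0339 / (1 + 0.118)^5 = 459,322.0339 / 1.746663 = 262,971.24

262971.24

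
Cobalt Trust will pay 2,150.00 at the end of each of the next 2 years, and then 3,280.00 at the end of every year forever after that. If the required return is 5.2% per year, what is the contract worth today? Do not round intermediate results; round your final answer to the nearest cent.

PV of 2-year annuity: 2,150.00 × [1 − (1+0.052)^−2] / 0.052 = 3986.43178
Perpetuity value at year 2: 3,280.00 / 0.052 = 63076.92308
PV of perpetuity: 63076.92308 / (1+0.052)^2 = 56995.29691
Total PV = 3986.43178 + 56995.29691 = 60981.72870

60981.73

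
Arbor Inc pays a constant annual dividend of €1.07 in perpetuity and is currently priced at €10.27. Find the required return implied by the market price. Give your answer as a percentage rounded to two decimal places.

P = C/r ⇒ r = C/P = €1.07/€10.27 = 0.104187

10.42%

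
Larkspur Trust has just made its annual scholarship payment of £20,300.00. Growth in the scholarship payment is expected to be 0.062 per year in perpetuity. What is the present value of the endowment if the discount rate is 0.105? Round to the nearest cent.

D₁ = D₀ × (1 + g) = £20,300.00 × 1.062 = £21,558.6000
Growing perpetuity: P = D₁ / (r − g) = £21,558.6000 / (0.105 − 0.062) = £501,362.79

£501362.79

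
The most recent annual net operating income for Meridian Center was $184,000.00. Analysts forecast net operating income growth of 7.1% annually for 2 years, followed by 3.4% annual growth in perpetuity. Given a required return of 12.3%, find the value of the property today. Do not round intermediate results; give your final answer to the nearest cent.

D_1 = 197064.00000
D_2 = 211055.54400
Terminal value at year 2: TV = D_2×(1+g_2)/(r−g_2) = 218231.43250/0.089 = 2452038.56737
P_0 = D_1/(1+r)^1 + D_2/(1+r)^2 + TV/(1+r)^2
    = 175479.96438 + 167354.44510 + 1944320.18245 = 2287154.59193

$2287154.59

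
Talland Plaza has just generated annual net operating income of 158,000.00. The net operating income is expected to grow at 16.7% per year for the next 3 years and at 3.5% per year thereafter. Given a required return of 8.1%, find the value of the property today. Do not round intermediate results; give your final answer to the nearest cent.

5026253.45

D_1 = 184386.00000
D_2 = 215178.46200
D_3 = 251113.26515
Terminal value at year 3: TV = D_3×(1+g_2)/(r−g_2) = 259902.22943/0.046 = 5650048.46596
P_0 = D_1/(1+r)^1 + D_2/(1+r)^2 + D_3/(1+r)^3 + TV/(1+r)^3
    = 170569.84274 + 184139.69147 + 198789.10263 + 4472754.80915 = 5026253.44598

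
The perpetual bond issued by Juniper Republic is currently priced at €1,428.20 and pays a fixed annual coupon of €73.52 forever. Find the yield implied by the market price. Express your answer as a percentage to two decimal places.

5.15%

P = C/r ⇒ r = C/P = €73.52/€1,428.20 = 0.051477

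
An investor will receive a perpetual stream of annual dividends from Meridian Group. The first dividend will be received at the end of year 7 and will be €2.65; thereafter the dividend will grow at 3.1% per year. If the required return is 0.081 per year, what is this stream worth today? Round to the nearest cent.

Value at end of year 6: C₁ / (r − g) = €2.65 / (0.081 − 0.031) = €53.0000
Discount to today: PV = €53.0000 / (1 + 0.081)^6 = €53.0000 / 1.595711 = €33.21

€33.21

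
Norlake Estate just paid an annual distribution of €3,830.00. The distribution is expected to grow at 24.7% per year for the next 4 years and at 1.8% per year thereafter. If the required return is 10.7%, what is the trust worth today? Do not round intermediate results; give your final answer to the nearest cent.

D_1 = 4776.01000
D_2 = 5955.68447
D_3 = 7426.73853
D_4 = 9261.14295
Terminal value at year 4: TV = D_4×(1+g_2)/(r−g_2) = 9427.84353/0.089 = 105930.82613
P_0 = D_1/(1+r)^1 + D_2/(1+r)^2 + D_3/(1+r)^3 + D_4/(1+r)^4 + TV/(1+r)^4
    = 4314.37218 + 4860.00190 + 5474.63629 + 6167.00221 + 70539.41859 = 91355.43117

€91355.43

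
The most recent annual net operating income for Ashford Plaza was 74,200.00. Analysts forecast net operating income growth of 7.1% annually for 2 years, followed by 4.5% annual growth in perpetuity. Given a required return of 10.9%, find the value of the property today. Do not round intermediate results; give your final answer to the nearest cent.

1270801.50

D_1 = 79468.20000
D_2 = 85110.44220
Terminal value at year 2: TV = D_2×(1+g_2)/(r−g_2) = 88940.41210/0.064 = 1389693.93905
P_0 = D_1/(1+r)^1 + D_2/(1+r)^2 + TV/(1+r)^2
    = 71657.52931 + 69202.17663 + 1129941.79034 = 1270801.49628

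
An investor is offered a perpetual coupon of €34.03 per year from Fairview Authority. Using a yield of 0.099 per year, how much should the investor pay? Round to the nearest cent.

Level perpetuity: PV = C / r = €34.03 / 0.099 = €343.74

€343.74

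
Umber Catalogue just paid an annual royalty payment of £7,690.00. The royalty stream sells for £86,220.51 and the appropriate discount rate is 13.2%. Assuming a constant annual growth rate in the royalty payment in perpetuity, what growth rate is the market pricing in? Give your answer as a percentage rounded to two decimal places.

P = D₀(1+g)/(r−g) ⇒ P(r−g) = D₀(1+g) ⇒ g(P+D₀) = P·r − D₀
g = (P·r − D₀)/(P + D₀) = (£86,220.51×0.132 − £7,690.00) / (£86,220.51 + £7,690.00) = 0.039305

3.93%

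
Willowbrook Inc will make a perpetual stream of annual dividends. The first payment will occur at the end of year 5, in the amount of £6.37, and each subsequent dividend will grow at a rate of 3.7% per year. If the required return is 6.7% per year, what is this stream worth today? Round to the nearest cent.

Value at end of year 4: C₁ / (r − g) = £6.37 / (0.067 − 0.037) = £212.3333
Discount to today: PV = £212.3333 / (1 + 0.067)^4 = £212.3333 / 1.296157 = £163.82

£163.82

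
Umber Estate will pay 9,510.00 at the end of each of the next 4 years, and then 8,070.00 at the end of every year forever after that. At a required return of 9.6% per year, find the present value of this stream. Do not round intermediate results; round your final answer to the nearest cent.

88666.91

PV of 4-year annuity: 9,510.00 × [1 − (1+0.096)^−4] / 0.096 = 30408.30688
Perpetuity value at year 4: 8,070.00 / 0.096 = 84062.50000
PV of perpetuity: 84062.50000 / (1+0.096)^4 = 58258.60551
Total PV = 30408.30688 + 58258.60551 = 88666.91240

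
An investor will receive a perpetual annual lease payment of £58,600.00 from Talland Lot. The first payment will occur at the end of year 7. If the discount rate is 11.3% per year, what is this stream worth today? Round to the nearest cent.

Value at end of year 6: C / r = £58,600.00 / 0.113 = £518,584.0708
Discount to today: PV = £518,584.0708 / (1 + 0.113)^6 = £518,584.0708 / 1.900951 = £272,802.40

£272802.40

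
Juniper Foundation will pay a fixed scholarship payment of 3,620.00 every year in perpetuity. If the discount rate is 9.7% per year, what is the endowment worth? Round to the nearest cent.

Level perpetuity: PV = C / r = 3,620.00 / 0.097 = 37,319.59

37319.59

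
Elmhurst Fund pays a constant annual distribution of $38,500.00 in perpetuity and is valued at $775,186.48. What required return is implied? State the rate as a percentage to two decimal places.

P = C/r ⇒ r = C/P = $38,500.00/$775,186.48 = 0.049665

4.97%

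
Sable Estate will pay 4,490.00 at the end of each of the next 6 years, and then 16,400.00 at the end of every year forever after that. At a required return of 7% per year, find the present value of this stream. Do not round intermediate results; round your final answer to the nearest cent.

177516.23

PV of 6-year annuity: 4,490.00 × [1 − (1+0.07)^−6] / 0.07 = 21401.76307
Perpetuity value at year 6: 16,400.00 / 0.07 = 234285.71429
PV of perpetuity: 234285.71429 / (1+0.07)^6 = 156114.46387
Total PV = 21401.76307 + 156114.46387 = 177516.22694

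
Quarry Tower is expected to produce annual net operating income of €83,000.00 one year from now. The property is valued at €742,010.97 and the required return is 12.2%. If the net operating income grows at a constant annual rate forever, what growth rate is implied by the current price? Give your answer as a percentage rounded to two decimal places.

1.01%

P = D₁/(r−g) ⇒ g = r − D₁/P = 0.122 − €83,000.00/€742,010.97 = 0.010142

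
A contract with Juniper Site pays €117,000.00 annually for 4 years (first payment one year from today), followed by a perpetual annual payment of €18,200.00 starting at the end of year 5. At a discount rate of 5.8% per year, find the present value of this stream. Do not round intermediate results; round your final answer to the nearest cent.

€657719.25

PV of 4-year annuity: €117,000.00 × [1 − (1+0.058)^−4] / 0.058 = 407280.96629
Perpetuity value at year 4: €18,200.00 / 0.058 = 313793.10345
PV of perpetuity: 313793.10345 / (1+0.058)^4 = 250438.28647
Total PV = 407280.96629 + 250438.28647 = 657719.25276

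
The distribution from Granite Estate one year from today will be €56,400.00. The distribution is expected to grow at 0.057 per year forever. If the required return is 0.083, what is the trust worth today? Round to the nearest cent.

Growing perpetuity: P = D₁ / (r − g) = €56,400.0000 / (0.083 − 0.057) = €2,169,230.77

€2169230.77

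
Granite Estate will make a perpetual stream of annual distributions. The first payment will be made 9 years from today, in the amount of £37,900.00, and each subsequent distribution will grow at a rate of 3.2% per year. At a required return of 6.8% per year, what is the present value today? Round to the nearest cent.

£621966.06

Value at end of year 8: C₁ / (r − g) = £37,900.00 / (0.068 − 0.032) = £1,052,777.7778
Discount to today: PV = £1,052,777.7778 / (1 + 0.068)^8 = £1,052,777.7778 / 1.692661 = £621,966.06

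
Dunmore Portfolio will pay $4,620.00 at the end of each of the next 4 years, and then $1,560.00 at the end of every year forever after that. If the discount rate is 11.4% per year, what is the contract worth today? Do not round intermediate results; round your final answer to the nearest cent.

PV of 4-year annuity: $4,620.00 × [1 − (1+0.114)^−4] / 0.114 = 14211.74075
Perpetuity value at year 4: $1,560.00 / 0.114 = 13684.21053
PV of perpetuity: 13684.21053 / (1+0.114)^4 = 8885.44092
Total PV = 14211.74075 + 8885.44092 = 23097.18167

$23097.18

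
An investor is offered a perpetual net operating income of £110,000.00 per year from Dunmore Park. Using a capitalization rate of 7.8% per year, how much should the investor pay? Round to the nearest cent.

£1410256.41

Level perpetuity: PV = C / r = £110,000.00 / 0.078 = £1,410,256.41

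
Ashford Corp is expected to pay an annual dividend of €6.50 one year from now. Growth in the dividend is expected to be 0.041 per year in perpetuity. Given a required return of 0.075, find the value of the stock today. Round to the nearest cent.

Growing perpetuity: P = D₁ / (r − g) = €6.5000 / (0.075 − 0.041) = €191.18

€191.18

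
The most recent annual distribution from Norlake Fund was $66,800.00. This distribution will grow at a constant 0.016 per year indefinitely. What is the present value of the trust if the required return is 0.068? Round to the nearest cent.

D₁ = D₀ × (1 + g) = $66,800.00 × 1.016 = $67,868.8000
Growing perpetuity: P = D₁ / (r − g) = $67,868.8000 / (0.068 − 0.016) = $1,305,169.23

$1305169.23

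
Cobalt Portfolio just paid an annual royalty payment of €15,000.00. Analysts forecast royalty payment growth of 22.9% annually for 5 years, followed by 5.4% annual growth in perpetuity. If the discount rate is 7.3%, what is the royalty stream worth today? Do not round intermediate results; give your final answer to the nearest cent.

€1755145.48

D_1 = 18435.00000
D_2 = 22656.61500
D_3 = 27844.97983
D_4 = 34221.48022
D_5 = 42058.19919
Terminal value at year 5: TV = D_5×(1+g_2)/(r−g_2) = 44329.34194/0.019 = 2333123.26016
P_0 = D_1/(1+r)^1 + D_2/(1+r)^2 + D_3/(1+r)^3 + D_4/(1+r)^4 + D_5/(1+r)^5 + TV/(1+r)^5
    = 17180.80149 + 19678.66266 + 22539.67978 + 25816.65094 + 29570.05033 + 1640359.63385 = 1755145.47905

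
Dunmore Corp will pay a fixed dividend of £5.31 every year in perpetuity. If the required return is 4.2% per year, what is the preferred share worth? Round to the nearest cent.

£126.43

Level perpetuity: PV = C / r = £5.31 / 0.042 = £126.43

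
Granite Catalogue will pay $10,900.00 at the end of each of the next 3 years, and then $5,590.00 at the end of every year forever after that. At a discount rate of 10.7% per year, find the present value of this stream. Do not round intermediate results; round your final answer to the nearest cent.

PV of 3-year annuity: $10,900.00 × [1 − (1+0.107)^−3] / 0.107 = 26776.08925
Perpetuity value at year 3: $5,590.00 / 0.107 = 52242.99065
PV of perpetuity: 52242.99065 / (1+0.107)^3 = 38511.03296
Total PV = 26776.08925 + 38511.03296 = 65287.12221

$65287.12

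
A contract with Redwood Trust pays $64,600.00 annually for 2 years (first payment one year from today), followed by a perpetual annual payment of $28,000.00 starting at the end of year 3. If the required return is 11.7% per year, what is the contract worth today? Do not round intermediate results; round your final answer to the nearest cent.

PV of 2-year annuity: $64,600.00 × [1 − (1+0.117)^−2] / 0.117 = 109609.20550
Perpetuity value at year 2: $28,000.00 / 0.117 = 239316.23932
PV of perpetuity: 239316.23932 / (1+0.117)^2 = 191807.60535
Total PV = 109609.20550 + 191807.60535 = 301416.81085

$301416.81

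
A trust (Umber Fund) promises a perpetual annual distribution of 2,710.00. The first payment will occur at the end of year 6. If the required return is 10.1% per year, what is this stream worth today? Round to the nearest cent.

16584.84

Value at end of year 5: C / r = 2,710.00 / 0.101 = 26,831.6832
Discount to today: PV = 26,831.6832 / (1 + 0.101)^5 = 26,831.6832 / 1.617844 = 16,584.84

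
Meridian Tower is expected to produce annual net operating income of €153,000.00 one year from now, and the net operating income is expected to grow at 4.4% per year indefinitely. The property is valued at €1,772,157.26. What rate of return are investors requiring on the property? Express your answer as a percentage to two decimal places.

13.03%

P = D₁/(r − g) ⇒ r = D₁/P + g = €153,000.0000/€1,772,157.26 + 0.044 = 0.086335 + 0.044 = 0.130335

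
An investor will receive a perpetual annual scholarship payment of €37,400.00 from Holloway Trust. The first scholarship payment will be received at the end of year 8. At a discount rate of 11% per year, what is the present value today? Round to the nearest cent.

€163763.86

Value at end of year 7: C / r = €37,400.00 / 0.11 = €340,000.0000
Discount to today: PV = €340,000.0000 / (1 + 0.11)^7 = €340,000.0000 / 2.076160 = €163,763.86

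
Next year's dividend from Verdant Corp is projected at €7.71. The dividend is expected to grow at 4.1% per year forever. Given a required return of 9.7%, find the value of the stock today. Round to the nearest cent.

€137.68

Growing perpetuity: P = D₁ / (r − g) = €7.7100 / (0.097 − 0.041) = €137.68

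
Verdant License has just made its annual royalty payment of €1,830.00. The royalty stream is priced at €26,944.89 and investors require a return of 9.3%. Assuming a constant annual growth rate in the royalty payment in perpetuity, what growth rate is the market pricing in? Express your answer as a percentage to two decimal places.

2.35%

P = D₀(1+g)/(r−g) ⇒ P(r−g) = D₀(1+g) ⇒ g(P+D₀) = P·r − D₀
g = (P·r − D₀)/(P + D₀) = (€26,944.89×0.093 − €1,830.00) / (€26,944.89 + €1,830.00) = 0.023488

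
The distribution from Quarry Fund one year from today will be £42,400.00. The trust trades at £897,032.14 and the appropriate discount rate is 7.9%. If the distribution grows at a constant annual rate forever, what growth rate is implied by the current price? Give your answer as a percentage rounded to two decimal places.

P = D₁/(r−g) ⇒ g = r − D₁/P = 0.079 − £42,400.00/£897,032.14 = 0.031733

3.17%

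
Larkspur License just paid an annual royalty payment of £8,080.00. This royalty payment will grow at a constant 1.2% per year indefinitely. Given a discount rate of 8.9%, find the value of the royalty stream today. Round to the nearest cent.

£106194.29

D₁ = D₀ × (1 + g) = £8,080.00 × 1.012 = £8,176.9600
Growing perpetuity: P = D₁ / (r − g) = £8,176.9600 / (0.089 − 0.012) = £106,194.29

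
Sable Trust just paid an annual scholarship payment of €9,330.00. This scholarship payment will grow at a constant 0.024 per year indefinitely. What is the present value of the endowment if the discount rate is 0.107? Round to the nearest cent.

D₁ = D₀ × (1 + g) = €9,330.00 × 1.024 = €9,553.9200
Growing perpetuity: P = D₁ / (r − g) = €9,553.9200 / (0.107 − 0.024) = €115,107.47

€115107.47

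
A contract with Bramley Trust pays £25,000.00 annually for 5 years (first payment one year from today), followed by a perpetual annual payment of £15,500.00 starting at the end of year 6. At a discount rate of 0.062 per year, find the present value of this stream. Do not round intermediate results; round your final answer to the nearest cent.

£289800.66

PV of 5-year annuity: £25,000.00 × [1 − (1+0.062)^−5] / 0.062 = 104738.59037
Perpetuity value at year 5: £15,500.00 / 0.062 = 250000.00000
PV of perpetuity: 250000.00000 / (1+0.062)^5 = 185062.07397
Total PV = 104738.59037 + 185062.07397 = 289800.66434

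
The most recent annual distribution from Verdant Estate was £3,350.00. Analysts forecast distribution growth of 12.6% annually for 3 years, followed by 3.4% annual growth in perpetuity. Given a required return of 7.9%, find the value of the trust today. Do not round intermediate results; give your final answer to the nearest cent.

D_1 = 3772.10000
D_2 = 4247.38460
D_3 = 4782.55506
Terminal value at year 3: TV = D_3×(1+g_2)/(r−g_2) = 4945.16193/0.045 = 109892.48737
P_0 = D_1/(1+r)^1 + D_2/(1+r)^2 + D_3/(1+r)^3 + TV/(1+r)^3
    = 3495.92215 + 3648.20050 + 3807.11192 + 87478.97174 = 98430.20631

£98430.21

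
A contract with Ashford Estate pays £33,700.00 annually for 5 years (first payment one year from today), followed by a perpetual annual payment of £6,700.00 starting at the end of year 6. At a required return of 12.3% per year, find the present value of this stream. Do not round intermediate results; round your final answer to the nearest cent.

PV of 5-year annuity: £33,700.00 × [1 − (1+0.123)^−5] / 0.123 = 120583.51077
Perpetuity value at year 5: £6,700.00 / 0.123 = 54471.54472
PV of perpetuity: 54471.54472 / (1+0.123)^5 = 30497.96839
Total PV = 120583.51077 + 30497.96839 = 151081.47916

£151081.48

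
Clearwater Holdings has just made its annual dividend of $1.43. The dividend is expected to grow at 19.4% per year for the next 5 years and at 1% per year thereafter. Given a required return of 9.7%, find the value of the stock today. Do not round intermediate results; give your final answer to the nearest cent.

$34.64

D_1 = 1.70742
D_2 = 2.03866
D_3 = 2.43416
D_4 = 2.90639
D_5 = 3.47023
Terminal value at year 5: TV = D_5×(1+g_2)/(r−g_2) = 3.50493/0.087 = 40.28652
P_0 = D_1/(1+r)^1 + D_2/(1+r)^2 + D_3/(1+r)^3 + D_4/(1+r)^4 + D_5/(1+r)^5 + TV/(1+r)^5
    = 1.55644 + 1.69407 + 1.84387 + 2.00691 + 2.18436 + 25.35868 = 34.64433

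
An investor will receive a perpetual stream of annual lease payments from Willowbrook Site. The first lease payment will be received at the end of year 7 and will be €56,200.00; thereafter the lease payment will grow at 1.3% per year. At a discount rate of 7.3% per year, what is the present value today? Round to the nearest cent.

€613743.26

Value at end of year 6: C₁ / (r − g) = €56,200.00 / (0.073 − 0.013) = €936,666.6667
Discount to today: PV = €936,666.6667 / (1 + 0.073)^6 = €936,666.6667 / 1.526154 = €613,743.26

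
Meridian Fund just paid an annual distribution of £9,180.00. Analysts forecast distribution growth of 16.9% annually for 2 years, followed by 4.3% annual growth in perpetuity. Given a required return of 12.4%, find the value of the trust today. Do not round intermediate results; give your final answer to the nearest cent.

D_1 = 10731.42000
D_2 = 12545.02998
Terminal value at year 2: TV = D_2×(1+g_2)/(r−g_2) = 13084.46627/0.081 = 161536.62061
P_0 = D_1/(1+r)^1 + D_2/(1+r)^2 + TV/(1+r)^2
    = 9547.52669 + 9929.76753 + 127861.08063 = 147338.37485

£147338.37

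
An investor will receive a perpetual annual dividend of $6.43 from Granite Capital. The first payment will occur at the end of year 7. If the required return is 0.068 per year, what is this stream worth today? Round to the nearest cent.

Value at end of year 6: C / r = $6.43 / 0.068 = $94.5588
Discount to today: PV = $94.5588 / (1 + 0.068)^6 = $94.5588 / 1.483978 = $63.72

$63.72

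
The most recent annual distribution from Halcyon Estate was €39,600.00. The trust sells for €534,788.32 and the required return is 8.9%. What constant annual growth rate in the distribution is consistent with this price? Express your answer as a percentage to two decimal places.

P = D₀(1+g)/(r−g) ⇒ P(r−g) = D₀(1+g) ⇒ g(P+D₀) = P·r − D₀
g = (P·r − D₀)/(P + D₀) = (€534,788.32×0.089 − €39,600.00) / (€534,788.32 + €39,600.00) = 0.013921

1.39%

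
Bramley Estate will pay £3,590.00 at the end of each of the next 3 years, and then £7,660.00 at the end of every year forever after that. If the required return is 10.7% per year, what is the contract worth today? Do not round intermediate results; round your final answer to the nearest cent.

PV of 3-year annuity: £3,590.00 × [1 − (1+0.107)^−3] / 0.107 = 8818.91380
Perpetuity value at year 3: £7,660.00 / 0.107 = 71588.78505
PV of perpetuity: 71588.78505 / (1+0.107)^3 = 52771.82691
Total PV = 8818.91380 + 52771.82691 = 61590.74071

£61590.74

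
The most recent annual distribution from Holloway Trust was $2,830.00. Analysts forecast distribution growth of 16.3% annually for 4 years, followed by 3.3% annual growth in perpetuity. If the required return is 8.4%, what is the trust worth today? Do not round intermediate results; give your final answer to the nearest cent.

D_1 = 3291.29000
D_2 = 3827.77027
D_3 = 4451.69682
D_4 = 5177.32341
Terminal value at year 4: TV = D_4×(1+g_2)/(r−g_2) = 5348.17508/0.051 = 104866.17801
P_0 = D_1/(1+r)^1 + D_2/(1+r)^2 + D_3/(1+r)^3 + D_4/(1+r)^4 + TV/(1+r)^4
    = 3036.24539 + 3257.52157 + 3494.92398 + 3749.62785 + 75948.34439 = 89486.66317

$89486.66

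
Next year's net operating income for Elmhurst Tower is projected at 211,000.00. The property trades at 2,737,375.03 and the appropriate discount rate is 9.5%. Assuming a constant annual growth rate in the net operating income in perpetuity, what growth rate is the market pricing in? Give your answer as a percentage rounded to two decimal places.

P = D₁/(r−g) ⇒ g = r − D₁/P = 0.095 − 211,000.00/2,737,375.03 = 0.017919

1.79%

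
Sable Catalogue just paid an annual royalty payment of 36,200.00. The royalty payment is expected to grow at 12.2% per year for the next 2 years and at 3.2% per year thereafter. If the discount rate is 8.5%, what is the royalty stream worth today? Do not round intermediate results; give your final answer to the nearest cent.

829915.14

D_1 = 40616.40000
D_2 = 45571.60080
Terminal value at year 2: TV = D_2×(1+g_2)/(r−g_2) = 47029.89203/0.053 = 887356.45331
P_0 = D_1/(1+r)^1 + D_2/(1+r)^2 + TV/(1+r)^2
    = 37434.47005 + 38711.03723 + 753769.63054 = 829915.13781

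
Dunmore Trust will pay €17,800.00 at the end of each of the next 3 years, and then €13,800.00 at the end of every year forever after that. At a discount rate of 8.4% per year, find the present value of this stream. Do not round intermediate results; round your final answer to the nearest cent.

PV of 3-year annuity: €17,800.00 × [1 − (1+0.084)^−3] / 0.084 = 45543.24577
Perpetuity value at year 3: €13,800.00 / 0.084 = 164285.71429
PV of perpetuity: 164285.71429 / (1+0.084)^3 = 128976.90576
Total PV = 45543.24577 + 128976.90576 = 174520.15154

€174520.15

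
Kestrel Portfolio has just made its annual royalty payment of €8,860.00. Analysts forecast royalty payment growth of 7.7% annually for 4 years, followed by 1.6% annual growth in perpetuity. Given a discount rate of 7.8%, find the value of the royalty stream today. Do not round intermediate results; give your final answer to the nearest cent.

€180009.58

D_1 = 9542.22000
D_2 = 10276.97094
D_3 = 11068.29770
D_4 = 11920.55663
Terminal value at year 4: TV = D_4×(1+g_2)/(r−g_2) = 12111.28553/0.062 = 195343.31502
P_0 = D_1/(1+r)^1 + D_2/(1+r)^2 + D_3/(1+r)^3 + D_4/(1+r)^4 + TV/(1+r)^4
    = 8851.78108 + 8843.56978 + 8835.36609 + 8827.17002 + 144651.68938 = 180009.57635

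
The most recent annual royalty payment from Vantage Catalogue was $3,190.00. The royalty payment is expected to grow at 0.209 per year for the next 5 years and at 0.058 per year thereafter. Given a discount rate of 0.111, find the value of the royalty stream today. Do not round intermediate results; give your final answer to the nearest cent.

D_1 = 3856.71000
D_2 = 4662.76239
D_3 = 5637.27973
D_4 = 6815.47119
D_5 = 8239.90467
Terminal value at year 5: TV = D_5×(1+g_2)/(r−g_2) = 8717.81914/0.053 = 164487.15365
P_0 = D_1/(1+r)^1 + D_2/(1+r)^2 + D_3/(1+r)^3 + D_4/(1+r)^4 + D_5/(1+r)^5 + TV/(1+r)^5
    = 3471.38614 + 3777.59302 + 4110.81004 + 4473.41975 + 4868.01483 + 97176.59794 = 117877.82172

$117877.82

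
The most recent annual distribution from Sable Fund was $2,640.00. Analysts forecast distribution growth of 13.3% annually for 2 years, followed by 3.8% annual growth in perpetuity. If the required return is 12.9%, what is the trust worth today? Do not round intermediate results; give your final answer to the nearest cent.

$35635.26

D_1 = 2991.12000
D_2 = 3388.93896
Terminal value at year 2: TV = D_2×(1+g_2)/(r−g_2) = 3517.71864/0.091 = 38656.24880
P_0 = D_1/(1+r)^1 + D_2/(1+r)^2 + TV/(1+r)^2
    = 2649.35341 + 2658.73996 + 30327.16569 = 35635.25905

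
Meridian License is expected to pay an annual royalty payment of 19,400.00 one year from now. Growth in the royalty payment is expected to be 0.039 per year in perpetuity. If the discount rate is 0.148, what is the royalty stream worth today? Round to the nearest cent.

Growing perpetuity: P = D₁ / (r − g) = 19,400.0000 / (0.148 − 0.039) = 177,981.65

177981.65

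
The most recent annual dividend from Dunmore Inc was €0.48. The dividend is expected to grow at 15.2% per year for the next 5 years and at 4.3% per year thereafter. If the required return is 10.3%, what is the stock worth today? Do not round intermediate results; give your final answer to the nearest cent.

D_1 = 0.55296
D_2 = 0.63701
D_3 = 0.73384
D_4 = 0.84538
D_5 = 0.97388
Terminal value at year 5: TV = D_5×(1+g_2)/(r−g_2) = 1.01575/0.06 = 16.92921
P_0 = D_1/(1+r)^1 + D_2/(1+r)^2 + D_3/(1+r)^3 + D_4/(1+r)^4 + D_5/(1+r)^5 + TV/(1+r)^5
    = 0.50132 + 0.52359 + 0.54685 + 0.57115 + 0.59652 + 10.36953 = 13.10897

€13.11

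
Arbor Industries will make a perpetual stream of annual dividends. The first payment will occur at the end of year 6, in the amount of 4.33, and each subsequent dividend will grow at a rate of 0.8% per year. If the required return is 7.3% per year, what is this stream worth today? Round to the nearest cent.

46.84

Value at end of year 5: C₁ / (r − g) = 4.33 / (0.073 − 0.008) = 66.6154
Discount to today: PV = 66.6154 / (1 + 0.073)^5 = 66.6154 / 1.422324 = 46.84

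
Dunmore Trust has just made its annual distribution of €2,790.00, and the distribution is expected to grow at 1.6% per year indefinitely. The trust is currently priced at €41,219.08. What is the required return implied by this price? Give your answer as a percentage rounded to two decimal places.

8.48%

D₁ = €2,790.00 × 1.016 = €2,834.6400
P = D₁/(r − g) ⇒ r = D₁/P + g = €2,834.6400/€41,219.08 + 0.016 = 0.068770 + 0.016 = 0.084770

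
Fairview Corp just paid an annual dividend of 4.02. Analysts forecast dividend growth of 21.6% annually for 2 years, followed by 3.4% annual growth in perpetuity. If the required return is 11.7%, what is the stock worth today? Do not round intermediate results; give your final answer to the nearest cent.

D_1 = 4.88832
D_2 = 5.94420
Terminal value at year 2: TV = D_2×(1+g_2)/(r−g_2) = 6.14630/0.083 = 74.05181
P_0 = D_1/(1+r)^1 + D_2/(1+r)^2 + TV/(1+r)^2
    = 4.37629 + 4.76417 + 59.35117 = 68.49163

68.49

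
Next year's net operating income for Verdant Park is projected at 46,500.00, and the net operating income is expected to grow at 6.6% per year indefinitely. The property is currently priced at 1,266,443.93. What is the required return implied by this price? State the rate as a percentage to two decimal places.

P = D₁/(r − g) ⇒ r = D₁/P + g = 46,500.0000/1,266,443.93 + 0.066 = 0.036717 + 0.066 = 0.102717

10.27%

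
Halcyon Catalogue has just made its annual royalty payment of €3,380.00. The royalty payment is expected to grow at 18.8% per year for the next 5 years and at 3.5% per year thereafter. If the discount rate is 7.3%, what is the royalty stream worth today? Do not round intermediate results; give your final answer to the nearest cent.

€176339.60

D_1 = 4015.44000
D_2 = 4770.34272
D_3 = 5667.16715
D_4 = 6732.59458
D_5 = 7998.32236
Terminal value at year 5: TV = D_5×(1+g_2)/(r−g_2) = 8278.26364/0.038 = 217849.04312
P_0 = D_1/(1+r)^1 + D_2/(1+r)^2 + D_3/(1+r)^3 + D_4/(1+r)^4 + D_5/(1+r)^5 + TV/(1+r)^5
    = 3742.25536 + 4143.33585 + 4587.40260 + 5079.06271 + 5623.41705 + 153164.12241 = 176339.59598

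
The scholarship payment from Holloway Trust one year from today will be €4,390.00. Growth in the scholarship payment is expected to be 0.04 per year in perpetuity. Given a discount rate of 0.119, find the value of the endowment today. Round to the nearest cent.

Growing perpetuity: P = D₁ / (r − g) = €4,390.0000 / (0.119 − 0.04) = €55,569.62

€55569.62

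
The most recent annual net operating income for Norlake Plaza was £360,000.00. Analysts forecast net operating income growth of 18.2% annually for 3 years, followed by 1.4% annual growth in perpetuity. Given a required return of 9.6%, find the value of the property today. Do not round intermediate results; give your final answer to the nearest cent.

D_1 = 425520.00000
D_2 = 502964.64000
D_3 = 594504.20448
Terminal value at year 3: TV = D_3×(1+g_2)/(r−g_2) = 602827.26334/0.082 = 7351551.99198
P_0 = D_1/(1+r)^1 + D_2/(1+r)^2 + D_3/(1+r)^3 + TV/(1+r)^3
    = 388248.17518 + 418712.90426 + 451568.11390 + 5584025.21332 = 6842554.40666

£6842554.41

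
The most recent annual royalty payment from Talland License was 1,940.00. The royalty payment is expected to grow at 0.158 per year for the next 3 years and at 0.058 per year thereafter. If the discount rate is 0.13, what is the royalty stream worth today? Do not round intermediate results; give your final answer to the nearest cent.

36792.50

D_1 = 2246.52000
D_2 = 2601.47016
D_3 = 3012.50245
Terminal value at year 3: TV = D_3×(1+g_2)/(r−g_2) = 3187.22759/0.072 = 44267.04982
P_0 = D_1/(1+r)^1 + D_2/(1+r)^2 + D_3/(1+r)^3 + TV/(1+r)^3
    = 1988.07080 + 2037.33273 + 2087.81531 + 30679.28606 = 36792.50489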